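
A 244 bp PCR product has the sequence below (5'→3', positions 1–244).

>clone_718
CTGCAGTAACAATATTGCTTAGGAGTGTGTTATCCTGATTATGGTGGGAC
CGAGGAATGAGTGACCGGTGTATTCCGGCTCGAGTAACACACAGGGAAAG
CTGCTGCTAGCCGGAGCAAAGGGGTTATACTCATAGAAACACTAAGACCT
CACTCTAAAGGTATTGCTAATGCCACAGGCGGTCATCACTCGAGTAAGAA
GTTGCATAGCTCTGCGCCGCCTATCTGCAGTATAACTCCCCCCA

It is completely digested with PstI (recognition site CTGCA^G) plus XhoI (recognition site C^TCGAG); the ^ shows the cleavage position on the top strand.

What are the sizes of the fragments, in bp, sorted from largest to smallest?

110, 74, 40, 15, 5 bp

PstI sites (CTGCAG) start at positions 1, 225.
PstI cuts after base 5 of each site (before the last base), so after positions 5, 229.
XhoI sites (CTCGAG) start at positions 79, 189.
XhoI cuts after the first base of each site, so after positions 79, 189.
Combined cut positions: 5, 79, 189, 229.
Linear molecule, 4 cuts → 5 fragments:
  1–5 → 5 bp
  6–79 → 74 bp
  80–189 → 110 bp
  190–229 → 40 bp
  230–244 → 15 bp
Sorted largest to smallest: 110, 74, 40, 15, 5 bp.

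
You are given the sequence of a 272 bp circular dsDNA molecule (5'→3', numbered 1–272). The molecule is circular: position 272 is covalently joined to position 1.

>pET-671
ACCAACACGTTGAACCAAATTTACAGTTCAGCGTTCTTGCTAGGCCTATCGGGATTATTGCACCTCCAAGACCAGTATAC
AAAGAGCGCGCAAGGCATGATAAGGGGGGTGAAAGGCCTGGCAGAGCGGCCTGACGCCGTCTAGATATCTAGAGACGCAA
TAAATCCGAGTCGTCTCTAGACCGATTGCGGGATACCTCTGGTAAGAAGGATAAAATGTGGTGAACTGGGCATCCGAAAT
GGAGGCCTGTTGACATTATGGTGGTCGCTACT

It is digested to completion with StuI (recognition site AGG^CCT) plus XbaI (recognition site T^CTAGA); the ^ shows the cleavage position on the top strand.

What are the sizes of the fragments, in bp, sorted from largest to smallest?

StuI sites (AGGCCT) start at positions 42, 114, 243.
StuI cuts after base 3 of each site, so after positions 44, 116, 245.
XbaI sites (TCTAGA) start at positions 140, 148, 176.
XbaI cuts after the first base of each site, so after positions 140, 148, 176.
Combined cut positions: 44, 116, 140, 148, 176, 245.
Circular molecule, 6 cuts → 6 fragments:
  45–116 → 72 bp
  117–140 → 24 bp
  141–148 → 8 bp
  149–176 → 28 bp
  177–245 → 69 bp
  246–272 then 1–44 → 27 + 44 = 71 bp
Sorted largest to smallest: 72, 71, 69, 28, 24, 8 bp.

72, 71, 69, 28, 24, 8 bp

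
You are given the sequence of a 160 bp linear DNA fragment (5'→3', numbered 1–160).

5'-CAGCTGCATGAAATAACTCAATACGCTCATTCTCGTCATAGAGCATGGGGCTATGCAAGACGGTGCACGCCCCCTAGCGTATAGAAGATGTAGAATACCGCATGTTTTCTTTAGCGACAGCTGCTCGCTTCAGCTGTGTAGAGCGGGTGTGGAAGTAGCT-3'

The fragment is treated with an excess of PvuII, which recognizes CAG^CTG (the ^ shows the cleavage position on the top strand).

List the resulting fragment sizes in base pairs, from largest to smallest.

117, 27, 13, 3 bp

PvuII sites (CAGCTG) start at positions 1, 118, 131.
PvuII cuts after base 3 of each site, so after positions 3, 120, 133.
Linear molecule, 3 cuts → 4 fragments:
  1–3 → 3 bp
  4–120 → 117 bp
  121–133 → 13 bp
  134–160 → 27 bp
Sorted largest to smallest: 117, 27, 13, 3 bp.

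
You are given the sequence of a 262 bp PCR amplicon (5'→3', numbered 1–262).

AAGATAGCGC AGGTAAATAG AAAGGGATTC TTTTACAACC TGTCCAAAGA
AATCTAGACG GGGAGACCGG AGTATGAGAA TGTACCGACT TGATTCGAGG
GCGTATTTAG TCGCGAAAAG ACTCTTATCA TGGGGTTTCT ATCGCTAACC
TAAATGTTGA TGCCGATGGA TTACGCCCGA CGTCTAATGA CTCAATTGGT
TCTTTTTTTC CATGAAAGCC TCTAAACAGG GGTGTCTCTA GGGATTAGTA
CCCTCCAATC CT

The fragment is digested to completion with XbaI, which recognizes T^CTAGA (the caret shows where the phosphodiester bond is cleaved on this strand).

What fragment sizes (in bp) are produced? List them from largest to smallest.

The XbaI site (TCTAGA) starts at position 53.
XbaI cuts after the first base of each site, so after position 53.
Linear molecule, 1 cut → 2 fragments:
  1–53 → 53 bp
  54–262 → 209 bp
Sorted largest to smallest: 209, 53 bp.

209, 53 bp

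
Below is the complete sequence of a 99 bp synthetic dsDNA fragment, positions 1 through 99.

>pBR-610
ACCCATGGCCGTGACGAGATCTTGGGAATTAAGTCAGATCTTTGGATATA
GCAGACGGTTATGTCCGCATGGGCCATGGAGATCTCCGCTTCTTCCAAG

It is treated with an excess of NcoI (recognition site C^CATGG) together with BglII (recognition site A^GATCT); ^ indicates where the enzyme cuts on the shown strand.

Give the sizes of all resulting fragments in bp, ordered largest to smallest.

38, 19, 19, 14, 6, 3 bp

NcoI sites (CCATGG) start at positions 3, 74.
NcoI cuts after the first base of each site, so after positions 3, 74.
BglII sites (AGATCT) start at positions 17, 36, 80.
BglII cuts after the first base of each site, so after positions 17, 36, 80.
Combined cut positions: 3, 17, 36, 74, 80.
Linear molecule, 5 cuts → 6 fragments:
  1–3 → 3 bp
  4–17 → 14 bp
  18–36 → 19 bp
  37–74 → 38 bp
  75–80 → 6 bp
  81–99 → 19 bp
Sorted largest to smallest: 38, 19, 19, 14, 6, 3 bp.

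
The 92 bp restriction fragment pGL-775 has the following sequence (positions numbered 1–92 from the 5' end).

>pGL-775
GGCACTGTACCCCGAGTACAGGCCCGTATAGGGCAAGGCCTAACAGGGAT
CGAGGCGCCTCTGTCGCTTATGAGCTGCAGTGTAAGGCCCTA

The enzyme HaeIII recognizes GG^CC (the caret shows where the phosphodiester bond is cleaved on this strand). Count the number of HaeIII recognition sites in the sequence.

GGCC occurs starting at positions 21, 37, 86.
HaeIII cuts at 3 sites.

3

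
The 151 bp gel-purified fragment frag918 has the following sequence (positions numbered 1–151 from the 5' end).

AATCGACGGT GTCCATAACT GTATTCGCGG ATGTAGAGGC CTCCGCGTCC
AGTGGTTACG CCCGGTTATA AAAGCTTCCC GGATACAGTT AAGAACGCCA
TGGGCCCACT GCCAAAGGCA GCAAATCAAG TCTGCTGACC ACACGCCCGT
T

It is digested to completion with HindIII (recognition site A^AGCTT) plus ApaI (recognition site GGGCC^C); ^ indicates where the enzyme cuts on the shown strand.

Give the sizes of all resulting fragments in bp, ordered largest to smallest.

72, 45, 34 bp

The HindIII site (AAGCTT) starts at position 72.
HindIII cuts after the first base of each site, so after position 72.
The ApaI site (GGGCCC) starts at position 102.
ApaI cuts after base 5 of each site (before the last base), so after position 106.
Combined cut positions: 72, 106.
Linear molecule, 2 cuts → 3 fragments:
  1–72 → 72 bp
  73–106 → 34 bp
  107–151 → 45 bp
Sorted largest to smallest: 72, 45, 34 bp.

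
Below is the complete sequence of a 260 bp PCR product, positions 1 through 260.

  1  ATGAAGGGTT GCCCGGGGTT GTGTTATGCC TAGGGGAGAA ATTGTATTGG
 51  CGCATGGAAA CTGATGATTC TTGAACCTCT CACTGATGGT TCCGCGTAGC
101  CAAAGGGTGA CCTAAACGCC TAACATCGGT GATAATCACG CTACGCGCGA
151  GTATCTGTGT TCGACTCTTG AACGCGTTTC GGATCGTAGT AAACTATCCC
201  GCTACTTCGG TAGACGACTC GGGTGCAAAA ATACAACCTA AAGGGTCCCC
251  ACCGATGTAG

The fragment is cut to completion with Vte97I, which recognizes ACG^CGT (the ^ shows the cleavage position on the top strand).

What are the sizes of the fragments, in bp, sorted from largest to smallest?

174, 86 bp

The Vte97I site (ACGCGT) starts at position 172.
Vte97I cuts after base 3 of each site, so after position 174.
Linear molecule, 1 cut → 2 fragments:
  1–174 → 174 bp
  175–260 → 86 bp
Sorted largest to smallest: 174, 86 bp.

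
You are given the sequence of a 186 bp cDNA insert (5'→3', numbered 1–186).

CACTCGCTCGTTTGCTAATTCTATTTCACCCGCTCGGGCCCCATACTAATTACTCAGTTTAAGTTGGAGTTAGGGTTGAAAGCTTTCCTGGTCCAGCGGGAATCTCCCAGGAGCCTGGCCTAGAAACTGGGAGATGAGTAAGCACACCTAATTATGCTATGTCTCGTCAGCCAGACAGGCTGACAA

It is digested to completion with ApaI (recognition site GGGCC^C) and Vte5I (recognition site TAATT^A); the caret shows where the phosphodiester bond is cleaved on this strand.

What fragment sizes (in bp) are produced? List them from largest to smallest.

102, 40, 33, 11 bp

The ApaI site (GGGCCC) starts at position 36.
ApaI cuts after base 5 of each site (before the last base), so after position 40.
Vte5I sites (TAATTA) start at positions 47, 149.
Vte5I cuts after base 5 of each site (before the last base), so after positions 51, 153.
Combined cut positions: 40, 51, 153.
Linear molecule, 3 cuts → 4 fragments:
  1–40 → 40 bp
  41–51 → 11 bp
  52–153 → 102 bp
  154–186 → 33 bp
Sorted largest to smallest: 102, 40, 33, 11 bp.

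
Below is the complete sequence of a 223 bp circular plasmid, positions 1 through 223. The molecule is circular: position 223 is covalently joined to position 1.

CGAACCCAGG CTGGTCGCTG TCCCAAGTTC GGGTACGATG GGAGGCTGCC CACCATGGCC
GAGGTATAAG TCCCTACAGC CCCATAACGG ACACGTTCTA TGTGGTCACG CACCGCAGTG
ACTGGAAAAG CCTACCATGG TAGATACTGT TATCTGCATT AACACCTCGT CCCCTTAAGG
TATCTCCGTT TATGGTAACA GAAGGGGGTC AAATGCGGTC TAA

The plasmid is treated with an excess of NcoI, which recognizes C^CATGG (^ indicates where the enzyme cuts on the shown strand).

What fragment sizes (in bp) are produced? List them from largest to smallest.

141, 82 bp

NcoI sites (CCATGG) start at positions 53, 135.
NcoI cuts after the first base of each site, so after positions 53, 135.
Circular molecule, 2 cuts → 2 fragments:
  54–135 → 82 bp
  136–223 then 1–53 → 88 + 53 = 141 bp
Sorted largest to smallest: 141, 82 bp.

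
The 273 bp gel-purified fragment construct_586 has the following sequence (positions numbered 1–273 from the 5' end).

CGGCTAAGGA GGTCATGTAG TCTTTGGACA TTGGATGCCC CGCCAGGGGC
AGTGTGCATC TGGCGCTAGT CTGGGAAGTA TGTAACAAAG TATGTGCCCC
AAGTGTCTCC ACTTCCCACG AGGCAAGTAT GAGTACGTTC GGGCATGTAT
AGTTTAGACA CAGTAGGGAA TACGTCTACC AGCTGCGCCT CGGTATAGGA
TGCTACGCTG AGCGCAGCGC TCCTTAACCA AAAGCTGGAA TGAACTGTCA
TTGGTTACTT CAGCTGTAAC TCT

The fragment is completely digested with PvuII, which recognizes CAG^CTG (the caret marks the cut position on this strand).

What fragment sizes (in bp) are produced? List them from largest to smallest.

182, 81, 10 bp

PvuII sites (CAGCTG) start at positions 180, 261.
PvuII cuts after base 3 of each site, so after positions 182, 263.
Linear molecule, 2 cuts → 3 fragments:
  1–182 → 182 bp
  183–263 → 81 bp
  264–273 → 10 bp
Sorted largest to smallest: 182, 81, 10 bp.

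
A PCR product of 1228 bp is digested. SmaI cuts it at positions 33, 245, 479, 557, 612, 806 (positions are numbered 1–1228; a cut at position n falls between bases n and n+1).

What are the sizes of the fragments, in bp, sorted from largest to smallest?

422, 234, 212, 194, 78, 55, 33 bp

Linear molecule, 6 cuts → 7 fragments:
  33 − 0 = 33 bp
  245 − 33 = 212 bp
  479 − 245 = 234 bp
  557 − 479 = 78 bp
  612 − 557 = 55 bp
  806 − 612 = 194 bp
  1228 − 806 = 422 bp
Sorted largest to smallest: 422, 234, 212, 194, 78, 55, 33 bp.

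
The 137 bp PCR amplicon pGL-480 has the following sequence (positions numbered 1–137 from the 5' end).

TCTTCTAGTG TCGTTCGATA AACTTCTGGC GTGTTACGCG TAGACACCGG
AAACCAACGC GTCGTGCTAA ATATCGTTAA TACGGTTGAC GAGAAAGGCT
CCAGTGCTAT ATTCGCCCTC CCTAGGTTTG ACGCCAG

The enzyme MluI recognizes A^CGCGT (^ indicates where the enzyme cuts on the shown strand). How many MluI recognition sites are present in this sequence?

ACGCGT occurs starting at positions 36, 57.
MluI cuts at 2 sites.

2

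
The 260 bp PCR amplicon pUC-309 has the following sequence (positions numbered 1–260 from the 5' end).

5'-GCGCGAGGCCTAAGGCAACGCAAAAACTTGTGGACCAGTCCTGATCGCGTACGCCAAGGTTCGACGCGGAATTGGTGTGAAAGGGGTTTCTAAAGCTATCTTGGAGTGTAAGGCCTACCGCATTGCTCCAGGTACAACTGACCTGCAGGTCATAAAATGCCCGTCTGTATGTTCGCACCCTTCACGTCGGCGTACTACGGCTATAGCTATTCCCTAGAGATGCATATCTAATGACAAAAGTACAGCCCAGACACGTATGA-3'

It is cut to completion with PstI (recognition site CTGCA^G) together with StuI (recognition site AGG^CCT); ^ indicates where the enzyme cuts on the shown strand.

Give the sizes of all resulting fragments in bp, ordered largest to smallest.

The PstI site (CTGCAG) starts at position 143.
PstI cuts after base 5 of each site (before the last base), so after position 147.
StuI sites (AGGCCT) start at positions 6, 111.
StuI cuts after base 3 of each site, so after positions 8, 113.
Combined cut positions: 8, 113, 147.
Linear molecule, 3 cuts → 4 fragments:
  1–8 → 8 bp
  9–113 → 105 bp
  114–147 → 34 bp
  148–260 → 113 bp
Sorted largest to smallest: 113, 105, 34, 8 bp.

113, 105, 34, 8 bp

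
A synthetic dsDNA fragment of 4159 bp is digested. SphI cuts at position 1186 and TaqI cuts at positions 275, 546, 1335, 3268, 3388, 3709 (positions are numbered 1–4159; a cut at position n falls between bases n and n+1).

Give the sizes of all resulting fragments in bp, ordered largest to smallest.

Combined cut positions (sorted): 275, 546, 1186, 1335, 3268, 3388, 3709.
Linear molecule, 7 cuts → 8 fragments:
  275 − 0 = 275 bp
  546 − 275 = 271 bp
  1186 − 546 = 640 bp
  1335 − 1186 = 149 bp
  3268 − 1335 = 1933 bp
  3388 − 3268 = 120 bp
  3709 − 3388 = 321 bp
  4159 − 3709 = 450 bp
Sorted largest to smallest: 1933, 640, 450, 321, 275, 271, 149, 120 bp.

1933, 640, 450, 321, 275, 271, 149, 120 bp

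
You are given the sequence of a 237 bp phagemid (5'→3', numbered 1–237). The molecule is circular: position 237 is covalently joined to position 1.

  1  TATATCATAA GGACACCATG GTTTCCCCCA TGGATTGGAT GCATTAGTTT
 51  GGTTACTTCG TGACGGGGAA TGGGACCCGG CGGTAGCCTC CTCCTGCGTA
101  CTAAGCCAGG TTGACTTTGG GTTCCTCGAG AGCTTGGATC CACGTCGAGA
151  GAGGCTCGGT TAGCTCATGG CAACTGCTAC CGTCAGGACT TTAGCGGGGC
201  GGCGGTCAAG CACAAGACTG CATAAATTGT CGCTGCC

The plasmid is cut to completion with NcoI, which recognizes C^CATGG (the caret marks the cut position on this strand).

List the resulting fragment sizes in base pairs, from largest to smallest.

225, 12 bp

NcoI sites (CCATGG) start at positions 16, 28.
NcoI cuts after the first base of each site, so after positions 16, 28.
Circular molecule, 2 cuts → 2 fragments:
  17–28 → 12 bp
  29–237 then 1–16 → 209 + 16 = 225 bp
Sorted largest to smallest: 225, 12 bp.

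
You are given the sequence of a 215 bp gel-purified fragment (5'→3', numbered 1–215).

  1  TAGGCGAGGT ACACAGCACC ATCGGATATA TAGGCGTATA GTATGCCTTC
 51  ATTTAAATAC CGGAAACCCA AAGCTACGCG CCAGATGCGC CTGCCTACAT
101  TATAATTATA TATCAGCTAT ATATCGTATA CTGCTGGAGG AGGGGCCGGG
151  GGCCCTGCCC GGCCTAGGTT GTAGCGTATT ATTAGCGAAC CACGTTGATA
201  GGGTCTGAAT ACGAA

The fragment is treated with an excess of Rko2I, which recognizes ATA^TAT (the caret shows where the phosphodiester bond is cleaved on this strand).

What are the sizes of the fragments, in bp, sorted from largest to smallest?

Rko2I sites (ATATAT) start at positions 26, 108, 119.
Rko2I cuts after base 3 of each site, so after positions 28, 110, 121.
Linear molecule, 3 cuts → 4 fragments:
  1–28 → 28 bp
  29–110 → 82 bp
  111–121 → 11 bp
  122–215 → 94 bp
Sorted largest to smallest: 94, 82, 28, 11 bp.

94, 82, 28, 11 bp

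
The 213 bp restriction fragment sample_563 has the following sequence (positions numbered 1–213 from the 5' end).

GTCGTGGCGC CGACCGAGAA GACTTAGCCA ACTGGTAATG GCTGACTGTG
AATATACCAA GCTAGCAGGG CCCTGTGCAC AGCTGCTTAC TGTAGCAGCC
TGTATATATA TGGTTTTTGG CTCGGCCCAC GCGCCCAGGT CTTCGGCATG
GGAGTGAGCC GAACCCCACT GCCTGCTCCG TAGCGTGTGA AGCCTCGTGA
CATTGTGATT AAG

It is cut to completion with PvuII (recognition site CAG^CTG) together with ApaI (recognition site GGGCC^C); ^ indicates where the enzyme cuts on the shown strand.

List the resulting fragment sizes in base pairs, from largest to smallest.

131, 72, 10 bp

The PvuII site (CAGCTG) starts at position 80.
PvuII cuts after base 3 of each site, so after position 82.
The ApaI site (GGGCCC) starts at position 68.
ApaI cuts after base 5 of each site (before the last base), so after position 72.
Combined cut positions: 72, 82.
Linear molecule, 2 cuts → 3 fragments:
  1–72 → 72 bp
  73–82 → 10 bp
  83–213 → 131 bp
Sorted largest to smallest: 131, 72, 10 bp.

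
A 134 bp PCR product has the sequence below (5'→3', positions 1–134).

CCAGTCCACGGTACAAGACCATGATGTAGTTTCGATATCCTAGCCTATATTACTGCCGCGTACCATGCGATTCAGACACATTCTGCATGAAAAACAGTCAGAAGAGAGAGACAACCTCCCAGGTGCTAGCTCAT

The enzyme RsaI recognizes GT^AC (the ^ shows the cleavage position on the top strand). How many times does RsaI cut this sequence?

GTAC occurs starting at positions 11, 60.
RsaI cuts at 2 sites.

2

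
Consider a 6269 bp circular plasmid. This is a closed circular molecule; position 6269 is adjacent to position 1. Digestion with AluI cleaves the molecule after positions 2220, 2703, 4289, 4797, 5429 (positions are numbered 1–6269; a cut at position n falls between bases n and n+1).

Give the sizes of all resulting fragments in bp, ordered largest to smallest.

Circular molecule, 5 cuts → 5 fragments:
  2703 − 2220 = 483 bp
  4289 − 2703 = 1586 bp
  4797 − 4289 = 508 bp
  5429 − 4797 = 632 bp
  wrap: 6269 − 5429 + 2220 = 3060 bp
Sorted largest to smallest: 3060, 1586, 632, 508, 483 bp.

3060, 1586, 632, 508, 483 bp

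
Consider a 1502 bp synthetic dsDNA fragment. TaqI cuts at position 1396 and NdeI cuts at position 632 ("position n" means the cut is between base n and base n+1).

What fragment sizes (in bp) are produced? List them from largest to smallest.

764, 632, 106 bp

Combined cut positions (sorted): 632, 1396.
Linear molecule, 2 cuts → 3 fragments:
  632 − 0 = 632 bp
  1396 − 632 = 764 bp
  1502 − 1396 = 106 bp
Sorted largest to smallest: 764, 632, 106 bp.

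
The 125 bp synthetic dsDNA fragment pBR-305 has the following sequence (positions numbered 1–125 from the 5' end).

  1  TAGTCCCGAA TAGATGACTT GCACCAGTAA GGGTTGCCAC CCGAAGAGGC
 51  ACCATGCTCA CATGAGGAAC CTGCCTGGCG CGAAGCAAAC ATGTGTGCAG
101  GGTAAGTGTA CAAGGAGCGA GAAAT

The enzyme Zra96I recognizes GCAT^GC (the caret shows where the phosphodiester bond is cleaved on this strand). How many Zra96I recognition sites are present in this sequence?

0

No occurrence of GCATGC is present in the sequence.
Zra96I does not cut: 0 sites.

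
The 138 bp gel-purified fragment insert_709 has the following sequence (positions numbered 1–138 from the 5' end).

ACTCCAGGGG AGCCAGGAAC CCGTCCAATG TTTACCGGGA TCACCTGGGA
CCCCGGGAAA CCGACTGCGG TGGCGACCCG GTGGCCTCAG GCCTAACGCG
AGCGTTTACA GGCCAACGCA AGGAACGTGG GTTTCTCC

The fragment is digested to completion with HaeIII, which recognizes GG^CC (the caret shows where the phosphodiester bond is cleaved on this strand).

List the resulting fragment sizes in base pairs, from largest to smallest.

HaeIII sites (GGCC) start at positions 83, 90, 111.
HaeIII cuts after base 2 of each site, so after positions 84, 91, 112.
Linear molecule, 3 cuts → 4 fragments:
  1–84 → 84 bp
  85–91 → 7 bp
  92–112 → 21 bp
  113–138 → 26 bp
Sorted largest to smallest: 84, 26, 21, 7 bp.

84, 26, 21, 7 bp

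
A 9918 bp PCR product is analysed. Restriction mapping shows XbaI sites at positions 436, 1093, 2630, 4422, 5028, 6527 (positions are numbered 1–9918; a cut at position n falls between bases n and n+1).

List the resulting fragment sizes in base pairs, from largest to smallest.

Linear molecule, 6 cuts → 7 fragments:
  436 − 0 = 436 bp
  1093 − 436 = 657 bp
  2630 − 1093 = 1537 bp
  4422 − 2630 = 1792 bp
  5028 − 4422 = 606 bp
  6527 − 5028 = 1499 bp
  9918 − 6527 = 3391 bp
Sorted largest to smallest: 3391, 1792, 1537, 1499, 657, 606, 436 bp.

3391, 1792, 1537, 1499, 657, 606, 436 bp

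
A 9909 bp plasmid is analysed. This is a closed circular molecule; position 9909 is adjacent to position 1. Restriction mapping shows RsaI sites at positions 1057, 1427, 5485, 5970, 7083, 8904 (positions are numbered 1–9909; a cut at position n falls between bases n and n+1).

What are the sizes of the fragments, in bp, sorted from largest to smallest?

Circular molecule, 6 cuts → 6 fragments:
  1427 − 1057 = 370 bp
  5485 − 1427 = 4058 bp
  5970 − 5485 = 485 bp
  7083 − 5970 = 1113 bp
  8904 − 7083 = 1821 bp
  wrap: 9909 − 8904 + 1057 = 2062 bp
Sorted largest to smallest: 4058, 2062, 1821, 1113, 485, 370 bp.

4058, 2062, 1821, 1113, 485, 370 bp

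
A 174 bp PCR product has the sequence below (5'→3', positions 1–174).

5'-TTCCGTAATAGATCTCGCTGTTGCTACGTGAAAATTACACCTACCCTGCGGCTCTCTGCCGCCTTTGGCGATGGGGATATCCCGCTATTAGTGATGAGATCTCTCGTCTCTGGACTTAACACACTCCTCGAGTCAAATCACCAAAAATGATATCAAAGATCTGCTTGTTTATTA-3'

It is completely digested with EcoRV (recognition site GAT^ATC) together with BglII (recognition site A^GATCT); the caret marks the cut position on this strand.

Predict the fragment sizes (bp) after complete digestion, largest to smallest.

68, 54, 19, 17, 10, 6 bp

EcoRV sites (GATATC) start at positions 76, 149.
EcoRV cuts after base 3 of each site, so after positions 78, 151.
BglII sites (AGATCT) start at positions 10, 97, 157.
BglII cuts after the first base of each site, so after positions 10, 97, 157.
Combined cut positions: 10, 78, 97, 151, 157.
Linear molecule, 5 cuts → 6 fragments:
  1–10 → 10 bp
  11–78 → 68 bp
  79–97 → 19 bp
  98–151 → 54 bp
  152–157 → 6 bp
  158–174 → 17 bp
Sorted largest to smallest: 68, 54, 19, 17, 10, 6 bp.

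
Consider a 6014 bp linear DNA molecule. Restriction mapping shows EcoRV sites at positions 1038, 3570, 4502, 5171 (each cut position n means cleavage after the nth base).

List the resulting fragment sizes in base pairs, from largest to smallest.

2532, 1038, 932, 843, 669 bp

Linear molecule, 4 cuts → 5 fragments:
  1038 − 0 = 1038 bp
  3570 − 1038 = 2532 bp
  4502 − 3570 = 932 bp
  5171 − 4502 = 669 bp
  6014 − 5171 = 843 bp
Sorted largest to smallest: 2532, 1038, 932, 843, 669 bp.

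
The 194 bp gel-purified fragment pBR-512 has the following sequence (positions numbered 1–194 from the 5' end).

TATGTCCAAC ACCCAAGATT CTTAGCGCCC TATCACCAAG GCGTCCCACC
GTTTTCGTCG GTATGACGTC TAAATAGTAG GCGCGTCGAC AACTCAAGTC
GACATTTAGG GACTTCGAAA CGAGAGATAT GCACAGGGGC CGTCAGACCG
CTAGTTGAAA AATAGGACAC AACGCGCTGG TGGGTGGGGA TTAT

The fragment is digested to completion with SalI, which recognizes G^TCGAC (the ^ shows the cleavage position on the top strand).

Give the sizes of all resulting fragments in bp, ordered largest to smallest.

96, 85, 13 bp

SalI sites (GTCGAC) start at positions 85, 98.
SalI cuts after the first base of each site, so after positions 85, 98.
Linear molecule, 2 cuts → 3 fragments:
  1–85 → 85 bp
  86–98 → 13 bp
  99–194 → 96 bp
Sorted largest to smallest: 96, 85, 13 bp.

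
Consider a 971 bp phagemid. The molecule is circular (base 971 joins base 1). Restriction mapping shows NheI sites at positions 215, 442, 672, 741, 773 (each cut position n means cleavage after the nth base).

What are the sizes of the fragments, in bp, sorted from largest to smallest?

Circular molecule, 5 cuts → 5 fragments:
  442 − 215 = 227 bp
  672 − 442 = 230 bp
  741 − 672 = 69 bp
  773 − 741 = 32 bp
  wrap: 971 − 773 + 215 = 413 bp
Sorted largest to smallest: 413, 230, 227, 69, 32 bp.

413, 230, 227, 69, 32 bp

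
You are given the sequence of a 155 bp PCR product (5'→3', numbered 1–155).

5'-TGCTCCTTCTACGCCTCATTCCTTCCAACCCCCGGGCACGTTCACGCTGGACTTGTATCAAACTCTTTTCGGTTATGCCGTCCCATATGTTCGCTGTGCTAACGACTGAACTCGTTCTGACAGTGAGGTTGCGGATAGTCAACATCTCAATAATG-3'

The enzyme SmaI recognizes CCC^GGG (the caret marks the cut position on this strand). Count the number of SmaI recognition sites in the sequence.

1

CCCGGG occurs starting at position 31.
SmaI cuts at 1 site.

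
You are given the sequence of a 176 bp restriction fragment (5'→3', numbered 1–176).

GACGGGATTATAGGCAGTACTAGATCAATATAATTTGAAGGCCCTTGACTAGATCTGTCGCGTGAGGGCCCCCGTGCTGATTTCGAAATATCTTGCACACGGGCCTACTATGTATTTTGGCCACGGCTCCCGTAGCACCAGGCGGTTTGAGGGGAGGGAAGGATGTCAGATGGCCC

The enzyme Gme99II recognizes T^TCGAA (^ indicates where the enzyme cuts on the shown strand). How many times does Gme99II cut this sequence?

1

TTCGAA occurs starting at position 82.
Gme99II cuts at 1 site.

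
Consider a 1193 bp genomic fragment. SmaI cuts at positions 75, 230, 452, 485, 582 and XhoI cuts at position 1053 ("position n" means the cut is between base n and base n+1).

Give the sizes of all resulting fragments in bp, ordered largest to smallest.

471, 222, 155, 140, 97, 75, 33 bp

Combined cut positions (sorted): 75, 230, 452, 485, 582, 1053.
Linear molecule, 6 cuts → 7 fragments:
  75 − 0 = 75 bp
  230 − 75 = 155 bp
  452 − 230 = 222 bp
  485 − 452 = 33 bp
  582 − 485 = 97 bp
  1053 − 582 = 471 bp
  1193 − 1053 = 140 bp
Sorted largest to smallest: 471, 222, 155, 140, 97, 75, 33 bp.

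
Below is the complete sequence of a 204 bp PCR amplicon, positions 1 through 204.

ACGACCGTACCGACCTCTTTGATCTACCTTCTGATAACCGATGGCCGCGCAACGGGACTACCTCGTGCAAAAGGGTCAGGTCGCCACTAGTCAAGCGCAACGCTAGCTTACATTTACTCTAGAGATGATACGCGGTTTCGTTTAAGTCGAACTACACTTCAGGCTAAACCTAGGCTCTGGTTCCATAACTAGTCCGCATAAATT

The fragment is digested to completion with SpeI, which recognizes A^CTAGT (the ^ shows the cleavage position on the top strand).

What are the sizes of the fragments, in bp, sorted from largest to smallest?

102, 86, 16 bp

SpeI sites (ACTAGT) start at positions 86, 188.
SpeI cuts after the first base of each site, so after positions 86, 188.
Linear molecule, 2 cuts → 3 fragments:
  1–86 → 86 bp
  87–188 → 102 bp
  189–204 → 16 bp
Sorted largest to smallest: 102, 86, 16 bp.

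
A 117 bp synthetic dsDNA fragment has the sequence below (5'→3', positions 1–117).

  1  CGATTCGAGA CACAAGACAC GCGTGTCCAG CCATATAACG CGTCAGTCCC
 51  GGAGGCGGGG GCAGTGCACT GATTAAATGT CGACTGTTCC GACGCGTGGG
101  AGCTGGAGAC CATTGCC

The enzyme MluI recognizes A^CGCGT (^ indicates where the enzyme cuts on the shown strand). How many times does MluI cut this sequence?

3

ACGCGT occurs starting at positions 19, 38, 92.
MluI cuts at 3 sites.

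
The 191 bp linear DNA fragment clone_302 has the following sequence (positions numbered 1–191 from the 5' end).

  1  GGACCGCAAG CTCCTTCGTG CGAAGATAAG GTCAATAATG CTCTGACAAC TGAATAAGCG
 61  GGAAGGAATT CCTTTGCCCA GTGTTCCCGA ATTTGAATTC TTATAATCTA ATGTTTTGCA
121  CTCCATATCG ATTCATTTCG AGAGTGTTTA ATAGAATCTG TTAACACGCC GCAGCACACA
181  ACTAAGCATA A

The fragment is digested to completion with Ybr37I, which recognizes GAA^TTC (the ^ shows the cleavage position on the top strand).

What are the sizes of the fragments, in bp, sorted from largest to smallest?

94, 68, 29 bp

Ybr37I sites (GAATTC) start at positions 66, 95.
Ybr37I cuts after base 3 of each site, so after positions 68, 97.
Linear molecule, 2 cuts → 3 fragments:
  1–68 → 68 bp
  69–97 → 29 bp
  98–191 → 94 bp
Sorted largest to smallest: 94, 68, 29 bp.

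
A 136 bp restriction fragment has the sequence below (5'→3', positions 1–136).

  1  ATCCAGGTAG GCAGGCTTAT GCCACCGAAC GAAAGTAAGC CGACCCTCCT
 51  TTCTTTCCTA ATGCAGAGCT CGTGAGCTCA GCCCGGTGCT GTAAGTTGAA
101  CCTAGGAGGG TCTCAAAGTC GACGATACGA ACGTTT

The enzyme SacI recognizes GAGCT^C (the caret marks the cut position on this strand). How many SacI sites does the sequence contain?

2

GAGCTC occurs starting at positions 66, 74.
SacI cuts at 2 sites.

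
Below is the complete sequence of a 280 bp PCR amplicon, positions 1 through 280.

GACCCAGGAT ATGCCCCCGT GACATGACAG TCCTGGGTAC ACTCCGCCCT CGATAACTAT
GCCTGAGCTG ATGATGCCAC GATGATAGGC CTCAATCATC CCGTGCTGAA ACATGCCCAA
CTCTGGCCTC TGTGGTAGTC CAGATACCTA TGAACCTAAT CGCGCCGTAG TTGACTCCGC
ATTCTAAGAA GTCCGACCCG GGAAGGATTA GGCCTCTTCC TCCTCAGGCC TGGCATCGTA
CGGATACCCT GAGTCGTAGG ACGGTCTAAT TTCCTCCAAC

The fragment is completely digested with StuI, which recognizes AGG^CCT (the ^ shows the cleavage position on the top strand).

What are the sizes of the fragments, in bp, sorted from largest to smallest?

123, 89, 52, 16 bp

StuI sites (AGGCCT) start at positions 87, 210, 226.
StuI cuts after base 3 of each site, so after positions 89, 212, 228.
Linear molecule, 3 cuts → 4 fragments:
  1–89 → 89 bp
  90–212 → 123 bp
  213–228 → 16 bp
  229–280 → 52 bp
Sorted largest to smallest: 123, 89, 52, 16 bp.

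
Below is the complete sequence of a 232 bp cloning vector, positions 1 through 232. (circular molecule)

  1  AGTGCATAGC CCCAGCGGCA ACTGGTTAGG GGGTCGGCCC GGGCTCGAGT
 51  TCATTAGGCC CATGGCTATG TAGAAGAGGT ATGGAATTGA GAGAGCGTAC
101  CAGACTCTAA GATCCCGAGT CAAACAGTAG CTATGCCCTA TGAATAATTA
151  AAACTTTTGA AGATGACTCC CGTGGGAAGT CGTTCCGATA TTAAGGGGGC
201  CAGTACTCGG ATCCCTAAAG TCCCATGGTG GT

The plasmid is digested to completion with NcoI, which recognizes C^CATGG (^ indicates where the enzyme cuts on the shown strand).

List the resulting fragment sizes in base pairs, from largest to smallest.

NcoI sites (CCATGG) start at positions 60, 223.
NcoI cuts after the first base of each site, so after positions 60, 223.
Circular molecule, 2 cuts → 2 fragments:
  61–223 → 163 bp
  224–232 then 1–60 → 9 + 60 = 69 bp
Sorted largest to smallest: 163, 69 bp.

163, 69 bp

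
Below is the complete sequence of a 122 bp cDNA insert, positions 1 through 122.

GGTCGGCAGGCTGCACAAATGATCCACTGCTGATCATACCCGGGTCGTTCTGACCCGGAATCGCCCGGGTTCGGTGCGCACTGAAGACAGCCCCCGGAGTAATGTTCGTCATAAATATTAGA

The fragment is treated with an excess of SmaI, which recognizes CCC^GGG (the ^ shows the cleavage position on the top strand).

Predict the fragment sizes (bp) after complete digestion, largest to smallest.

56, 41, 25 bp

SmaI sites (CCCGGG) start at positions 39, 64.
SmaI cuts after base 3 of each site, so after positions 41, 66.
Linear molecule, 2 cuts → 3 fragments:
  1–41 → 41 bp
  42–66 → 25 bp
  67–122 → 56 bp
Sorted largest to smallest: 56, 41, 25 bp.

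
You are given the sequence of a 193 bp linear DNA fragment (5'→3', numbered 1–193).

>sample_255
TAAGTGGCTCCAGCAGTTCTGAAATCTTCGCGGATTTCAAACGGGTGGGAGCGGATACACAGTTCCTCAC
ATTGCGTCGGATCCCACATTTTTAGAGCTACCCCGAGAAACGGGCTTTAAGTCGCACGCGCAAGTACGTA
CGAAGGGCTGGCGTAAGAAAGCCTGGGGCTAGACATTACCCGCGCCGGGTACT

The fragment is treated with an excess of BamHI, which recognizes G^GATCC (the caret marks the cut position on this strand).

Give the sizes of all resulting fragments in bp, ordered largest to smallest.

114, 79 bp

The BamHI site (GGATCC) starts at position 79.
BamHI cuts after the first base of each site, so after position 79.
Linear molecule, 1 cut → 2 fragments:
  1–79 → 79 bp
  80–193 → 114 bp
Sorted largest to smallest: 114, 79 bp.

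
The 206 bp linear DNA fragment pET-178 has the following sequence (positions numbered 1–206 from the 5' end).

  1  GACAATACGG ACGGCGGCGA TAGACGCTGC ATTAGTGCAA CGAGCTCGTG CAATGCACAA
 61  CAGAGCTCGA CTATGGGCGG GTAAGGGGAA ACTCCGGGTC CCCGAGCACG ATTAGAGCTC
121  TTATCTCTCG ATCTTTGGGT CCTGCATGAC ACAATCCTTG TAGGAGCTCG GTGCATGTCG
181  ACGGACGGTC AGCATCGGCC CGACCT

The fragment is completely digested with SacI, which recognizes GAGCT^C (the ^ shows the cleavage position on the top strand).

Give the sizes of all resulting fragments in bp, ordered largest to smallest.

SacI sites (GAGCTC) start at positions 42, 63, 115, 164.
SacI cuts after base 5 of each site (before the last base), so after positions 46, 67, 119, 168.
Linear molecule, 4 cuts → 5 fragments:
  1–46 → 46 bp
  47–67 → 21 bp
  68–119 → 52 bp
  120–168 → 49 bp
  169–206 → 38 bp
Sorted largest to smallest: 52, 49, 46, 38, 21 bp.

52, 49, 46, 38, 21 bp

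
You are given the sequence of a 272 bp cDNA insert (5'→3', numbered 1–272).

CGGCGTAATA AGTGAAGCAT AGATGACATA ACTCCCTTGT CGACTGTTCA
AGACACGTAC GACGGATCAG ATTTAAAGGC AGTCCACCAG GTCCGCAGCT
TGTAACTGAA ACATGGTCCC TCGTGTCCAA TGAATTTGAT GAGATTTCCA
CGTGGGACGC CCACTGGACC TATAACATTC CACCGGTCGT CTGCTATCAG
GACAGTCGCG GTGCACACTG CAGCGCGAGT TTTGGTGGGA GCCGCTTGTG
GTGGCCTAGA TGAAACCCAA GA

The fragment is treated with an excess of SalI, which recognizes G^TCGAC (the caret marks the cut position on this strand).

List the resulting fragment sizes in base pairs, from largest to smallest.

The SalI site (GTCGAC) starts at position 39.
SalI cuts after the first base of each site, so after position 39.
Linear molecule, 1 cut → 2 fragments:
  1–39 → 39 bp
  40–272 → 233 bp
Sorted largest to smallest: 233, 39 bp.

233, 39 bp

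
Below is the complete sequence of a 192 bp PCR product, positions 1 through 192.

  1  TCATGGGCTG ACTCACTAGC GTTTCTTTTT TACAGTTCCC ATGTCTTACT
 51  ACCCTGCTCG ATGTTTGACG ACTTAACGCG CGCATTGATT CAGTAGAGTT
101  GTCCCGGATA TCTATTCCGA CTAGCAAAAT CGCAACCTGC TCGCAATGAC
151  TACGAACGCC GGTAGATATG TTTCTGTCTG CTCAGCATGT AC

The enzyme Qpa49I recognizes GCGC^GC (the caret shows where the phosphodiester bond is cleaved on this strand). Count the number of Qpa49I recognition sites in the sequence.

1

GCGCGC occurs starting at position 78.
Qpa49I cuts at 1 site.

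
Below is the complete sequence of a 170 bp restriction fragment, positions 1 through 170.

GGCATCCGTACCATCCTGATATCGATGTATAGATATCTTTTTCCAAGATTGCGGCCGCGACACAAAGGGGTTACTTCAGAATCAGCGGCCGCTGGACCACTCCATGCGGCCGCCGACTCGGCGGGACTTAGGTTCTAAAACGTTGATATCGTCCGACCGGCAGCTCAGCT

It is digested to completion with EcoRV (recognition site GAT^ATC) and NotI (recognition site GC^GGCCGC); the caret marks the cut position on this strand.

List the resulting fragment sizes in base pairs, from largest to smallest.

EcoRV sites (GATATC) start at positions 18, 32, 145.
EcoRV cuts after base 3 of each site, so after positions 20, 34, 147.
NotI sites (GCGGCCGC) start at positions 51, 85, 106.
NotI cuts after base 2 of each site, so after positions 52, 86, 107.
Combined cut positions: 20, 34, 52, 86, 107, 147.
Linear molecule, 6 cuts → 7 fragments:
  1–20 → 20 bp
  21–34 → 14 bp
  35–52 → 18 bp
  53–86 → 34 bp
  87–107 → 21 bp
  108–147 → 40 bp
  148–170 → 23 bp
Sorted largest to smallest: 40, 34, 23, 21, 20, 18, 14 bp.

40, 34, 23, 21, 20, 18, 14 bp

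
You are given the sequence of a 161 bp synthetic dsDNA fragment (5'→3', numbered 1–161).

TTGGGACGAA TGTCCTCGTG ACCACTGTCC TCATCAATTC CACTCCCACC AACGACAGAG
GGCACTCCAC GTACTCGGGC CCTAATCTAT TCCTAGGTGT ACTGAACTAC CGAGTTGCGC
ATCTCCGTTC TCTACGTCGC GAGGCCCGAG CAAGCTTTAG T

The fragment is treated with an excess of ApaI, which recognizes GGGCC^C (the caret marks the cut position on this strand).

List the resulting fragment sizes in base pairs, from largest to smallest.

The ApaI site (GGGCCC) starts at position 77.
ApaI cuts after base 5 of each site (before the last base), so after position 81.
Linear molecule, 1 cut → 2 fragments:
  1–81 → 81 bp
  82–161 → 80 bp
Sorted largest to smallest: 81, 80 bp.

81, 80 bp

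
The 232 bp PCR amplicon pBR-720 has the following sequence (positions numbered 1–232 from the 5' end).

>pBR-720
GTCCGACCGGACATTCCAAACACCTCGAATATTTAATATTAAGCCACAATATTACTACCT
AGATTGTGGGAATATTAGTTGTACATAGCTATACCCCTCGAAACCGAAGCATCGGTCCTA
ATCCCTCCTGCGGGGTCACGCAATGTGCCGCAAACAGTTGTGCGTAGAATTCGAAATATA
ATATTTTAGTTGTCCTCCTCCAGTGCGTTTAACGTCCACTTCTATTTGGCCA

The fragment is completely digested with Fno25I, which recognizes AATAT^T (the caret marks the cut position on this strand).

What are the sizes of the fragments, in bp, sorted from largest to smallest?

Fno25I sites (AATATT) start at positions 28, 35, 48, 71, 180.
Fno25I cuts after base 5 of each site (before the last base), so after positions 32, 39, 52, 75, 184.
Linear molecule, 5 cuts → 6 fragments:
  1–32 → 32 bp
  33–39 → 7 bp
  40–52 → 13 bp
  53–75 → 23 bp
  76–184 → 109 bp
  185–232 → 48 bp
Sorted largest to smallest: 109, 48, 32, 23, 13, 7 bp.

109, 48, 32, 23, 13, 7 bp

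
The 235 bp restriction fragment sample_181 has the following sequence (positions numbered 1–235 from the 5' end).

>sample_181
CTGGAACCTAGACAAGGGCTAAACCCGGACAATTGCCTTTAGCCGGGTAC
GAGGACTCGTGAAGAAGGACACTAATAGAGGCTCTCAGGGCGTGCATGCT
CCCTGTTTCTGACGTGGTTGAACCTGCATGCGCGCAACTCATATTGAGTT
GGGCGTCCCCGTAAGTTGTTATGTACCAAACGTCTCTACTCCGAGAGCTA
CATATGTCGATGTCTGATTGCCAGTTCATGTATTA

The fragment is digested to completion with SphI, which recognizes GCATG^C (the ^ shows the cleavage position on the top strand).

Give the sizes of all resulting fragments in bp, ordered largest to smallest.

SphI sites (GCATGC) start at positions 94, 126.
SphI cuts after base 5 of each site (before the last base), so after positions 98, 130.
Linear molecule, 2 cuts → 3 fragments:
  1–98 → 98 bp
  99–130 → 32 bp
  131–235 → 105 bp
Sorted largest to smallest: 105, 98, 32 bp.

105, 98, 32 bp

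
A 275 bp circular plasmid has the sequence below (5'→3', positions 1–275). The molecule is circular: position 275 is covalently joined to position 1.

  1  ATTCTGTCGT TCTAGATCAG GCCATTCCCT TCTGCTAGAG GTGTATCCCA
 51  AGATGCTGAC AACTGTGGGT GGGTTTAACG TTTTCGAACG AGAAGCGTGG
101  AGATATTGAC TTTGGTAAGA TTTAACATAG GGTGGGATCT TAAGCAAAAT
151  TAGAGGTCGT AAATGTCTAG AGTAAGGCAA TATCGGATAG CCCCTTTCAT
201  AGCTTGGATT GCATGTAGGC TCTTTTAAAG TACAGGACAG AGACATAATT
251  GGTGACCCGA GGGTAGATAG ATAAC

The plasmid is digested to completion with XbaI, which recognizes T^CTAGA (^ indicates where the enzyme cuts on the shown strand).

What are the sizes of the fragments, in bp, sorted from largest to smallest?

XbaI sites (TCTAGA) start at positions 11, 166.
XbaI cuts after the first base of each site, so after positions 11, 166.
Circular molecule, 2 cuts → 2 fragments:
  12–166 → 155 bp
  167–275 then 1–11 → 109 + 11 = 120 bp
Sorted largest to smallest: 155, 120 bp.

155, 120 bp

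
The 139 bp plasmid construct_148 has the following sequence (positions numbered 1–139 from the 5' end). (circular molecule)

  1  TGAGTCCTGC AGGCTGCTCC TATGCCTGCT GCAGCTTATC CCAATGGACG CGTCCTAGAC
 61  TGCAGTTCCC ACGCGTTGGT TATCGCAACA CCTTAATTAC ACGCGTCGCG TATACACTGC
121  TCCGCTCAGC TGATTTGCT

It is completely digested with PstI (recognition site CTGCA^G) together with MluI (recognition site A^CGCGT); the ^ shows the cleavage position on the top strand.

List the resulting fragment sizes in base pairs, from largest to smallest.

49, 30, 22, 16, 15, 7 bp

PstI sites (CTGCAG) start at positions 7, 29, 60.
PstI cuts after base 5 of each site (before the last base), so after positions 11, 33, 64.
MluI sites (ACGCGT) start at positions 48, 71, 101.
MluI cuts after the first base of each site, so after positions 48, 71, 101.
Combined cut positions: 11, 33, 48, 64, 71, 101.
Circular molecule, 6 cuts → 6 fragments:
  12–33 → 22 bp
  34–48 → 15 bp
  49–64 → 16 bp
  65–71 → 7 bp
  72–101 → 30 bp
  102–139 then 1–11 → 38 + 11 = 49 bp
Sorted largest to smallest: 49, 30, 22, 16, 15, 7 bp.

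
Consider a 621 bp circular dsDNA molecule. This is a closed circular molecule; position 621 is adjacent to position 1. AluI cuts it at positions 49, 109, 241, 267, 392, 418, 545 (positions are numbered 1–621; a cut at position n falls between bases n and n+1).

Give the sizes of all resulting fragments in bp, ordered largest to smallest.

132, 127, 125, 125, 60, 26, 26 bp

Circular molecule, 7 cuts → 7 fragments:
  109 − 49 = 60 bp
  241 − 109 = 132 bp
  267 − 241 = 26 bp
  392 − 267 = 125 bp
  418 − 392 = 26 bp
  545 − 418 = 127 bp
  wrap: 621 − 545 + 49 = 125 bp
Sorted largest to smallest: 132, 127, 125, 125, 60, 26, 26 bp.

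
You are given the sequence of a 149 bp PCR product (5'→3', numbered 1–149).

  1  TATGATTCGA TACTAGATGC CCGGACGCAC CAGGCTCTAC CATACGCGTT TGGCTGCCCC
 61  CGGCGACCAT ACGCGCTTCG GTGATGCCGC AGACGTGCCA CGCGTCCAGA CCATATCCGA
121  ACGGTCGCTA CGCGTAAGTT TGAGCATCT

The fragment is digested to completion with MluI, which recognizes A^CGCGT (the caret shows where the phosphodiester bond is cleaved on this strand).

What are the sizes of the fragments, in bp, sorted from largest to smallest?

56, 44, 30, 19 bp

MluI sites (ACGCGT) start at positions 44, 100, 130.
MluI cuts after the first base of each site, so after positions 44, 100, 130.
Linear molecule, 3 cuts → 4 fragments:
  1–44 → 44 bp
  45–100 → 56 bp
  101–130 → 30 bp
  131–149 → 19 bp
Sorted largest to smallest: 56, 44, 30, 19 bp.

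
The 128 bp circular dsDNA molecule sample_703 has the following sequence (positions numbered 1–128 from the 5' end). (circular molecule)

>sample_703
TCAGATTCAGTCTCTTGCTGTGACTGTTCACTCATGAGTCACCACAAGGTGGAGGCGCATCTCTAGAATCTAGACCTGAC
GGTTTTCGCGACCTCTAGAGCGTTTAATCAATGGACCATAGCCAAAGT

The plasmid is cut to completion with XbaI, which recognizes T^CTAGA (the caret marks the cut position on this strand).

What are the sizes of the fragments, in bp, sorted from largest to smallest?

XbaI sites (TCTAGA) start at positions 62, 69, 94.
XbaI cuts after the first base of each site, so after positions 62, 69, 94.
Circular molecule, 3 cuts → 3 fragments:
  63–69 → 7 bp
  70–94 → 25 bp
  95–128 then 1–62 → 34 + 62 = 96 bp
Sorted largest to smallest: 96, 25, 7 bp.

96, 25, 7 bp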